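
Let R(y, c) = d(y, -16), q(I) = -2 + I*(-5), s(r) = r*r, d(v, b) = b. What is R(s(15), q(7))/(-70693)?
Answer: 16/70693 ≈ 0.00022633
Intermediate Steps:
s(r) = r²
q(I) = -2 - 5*I
R(y, c) = -16
R(s(15), q(7))/(-70693) = -16/(-70693) = -16*(-1/70693) = 16/70693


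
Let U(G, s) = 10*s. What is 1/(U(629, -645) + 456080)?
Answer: 1/449630 ≈ 2.2240e-6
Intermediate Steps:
1/(U(629, -645) + 456080) = 1/(10*(-645) + 456080) = 1/(-6450 + 456080) = 1/449630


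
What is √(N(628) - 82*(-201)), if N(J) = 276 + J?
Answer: √17386 ≈ 131.86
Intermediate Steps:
√(N(628) - 82*(-201)) = √((276 + 628) - 82*(-201)) = √(904 + 16482) = √17386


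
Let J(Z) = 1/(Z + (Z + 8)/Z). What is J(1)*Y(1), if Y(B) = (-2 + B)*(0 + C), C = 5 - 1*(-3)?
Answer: -⅘ ≈ -0.80000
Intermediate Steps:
C = 8 (C = 5 + 3 = 8)
J(Z) = 1/(Z + (8 + Z)/Z)
Y(B) = -16 + 8*B (Y(B) = (-2 + B)*(0 + 8) = (-2 + B)*8 = -16 + 8*B)
J(1)*Y(1) = (1/(8 + 1 + 1²))*(-16 + 8*1) = (1/(8 + 1 + 1))*(-16 + 8) = (1/10)*(-8) = (1*(⅒))*(-8) = (⅒)*(-8) = -⅘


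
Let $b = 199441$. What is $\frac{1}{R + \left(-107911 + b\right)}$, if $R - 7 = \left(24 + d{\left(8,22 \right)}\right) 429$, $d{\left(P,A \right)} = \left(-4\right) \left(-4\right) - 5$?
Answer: $\frac{1}{106552} \approx 9.3851 \cdot 10^{-6}$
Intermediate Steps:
$d{\left(P,A \right)} = 11$ ($d{\left(P,A \right)} = 16 - 5 = 11$)
$R = 15022$ ($R = 7 + \left(24 + 11\right) 429 = 7 + 35 \cdot 429 = 7 + 15015 = 15022$)
$\frac{1}{R + \left(-107911 + b\right)} = \frac{1}{15022 + \left(-107911 + 199441\right)} = \frac{1}{15022 + 91530} = \frac{1}{106552}$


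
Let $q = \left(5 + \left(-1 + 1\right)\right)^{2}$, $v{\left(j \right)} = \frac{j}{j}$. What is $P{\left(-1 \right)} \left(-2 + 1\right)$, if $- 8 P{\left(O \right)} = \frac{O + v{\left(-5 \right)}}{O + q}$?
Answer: $0$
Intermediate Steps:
$v{\left(j \right)} = 1$
$q = 25$ ($q = \left(5 + 0\right)^{2} = 5^{2} = 25$)
$P{\left(O \right)} = - \frac{1 + O}{8 \left(25 + O\right)}$ ($P{\left(O \right)} = - \frac{\left(O + 1\right) \frac{1}{O + 25}}{8} = - \frac{\left(1 + O\right) \frac{1}{25 + O}}{8} = - \frac{\frac{1}{25 + O} \left(1 + O\right)}{8} = - \frac{1 + O}{8 \left(25 + O\right)}$)
$P{\left(-1 \right)} \left(-2 + 1\right) = \frac{-1 - -1}{8 \left(25 - 1\right)} \left(-2 + 1\right) = \frac{-1 + 1}{8 \cdot 24} \left(-1\right) = \frac{1}{8} \cdot \frac{1}{24} \cdot 0 \left(-1\right) = 0 \left(-1\right) = 0$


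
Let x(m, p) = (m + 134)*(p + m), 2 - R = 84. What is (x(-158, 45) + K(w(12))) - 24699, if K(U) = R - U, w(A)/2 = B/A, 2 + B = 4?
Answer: -66208/3 ≈ -22069.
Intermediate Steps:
R = -82 (R = 2 - 1*84 = 2 - 84 = -82)
x(m, p) = (134 + m)*(m + p)
B = 2 (B = -2 + 4 = 2)
w(A) = 4/A (w(A) = 2*(2/A) = 4/A)
K(U) = -82 - U
(x(-158, 45) + K(w(12))) - 24699 = (((-158)**2 + 134*(-158) + 134*45 - 158*45) + (-82 - 4/12)) - 24699 = ((24964 - 21172 + 6030 - 7110) + (-82 - 4/12)) - 24699 = (2712 + (-82 - 1*1/3)) - 24699 = (2712 + (-82 - 1/3)) - 24699 = (2712 - 247/3) - 24699 = 7889/3 - 24699 = -66208/3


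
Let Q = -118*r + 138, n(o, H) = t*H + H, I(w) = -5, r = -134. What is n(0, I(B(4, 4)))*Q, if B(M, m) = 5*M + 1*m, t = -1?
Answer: 0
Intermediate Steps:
B(M, m) = m + 5*M (B(M, m) = 5*M + m = m + 5*M)
n(o, H) = 0 (n(o, H) = -H + H = 0)
Q = 15950 (Q = -118*(-134) + 138 = 15812 + 138 = 15950)
n(0, I(B(4, 4)))*Q = 0*15950 = 0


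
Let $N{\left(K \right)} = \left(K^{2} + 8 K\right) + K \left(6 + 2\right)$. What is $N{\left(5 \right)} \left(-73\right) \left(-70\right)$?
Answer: $536550$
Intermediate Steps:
$N{\left(K \right)} = K^{2} + 16 K$ ($N{\left(K \right)} = \left(K^{2} + 8 K\right) + K 8 = \left(K^{2} + 8 K\right) + 8 K = K^{2} + 16 K$)
$N{\left(5 \right)} \left(-73\right) \left(-70\right) = 5 \left(16 + 5\right) \left(-73\right) \left(-70\right) = 5 \cdot 21 \left(-73\right) \left(-70\right) = 105 \left(-73\right) \left(-70\right) = \left(-7665\right) \left(-70\right) = 536550$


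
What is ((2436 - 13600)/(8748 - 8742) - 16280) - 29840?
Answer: -143942/3 ≈ -47981.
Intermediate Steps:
((2436 - 13600)/(8748 - 8742) - 16280) - 29840 = (-11164/6 - 16280) - 29840 = (-11164*⅙ - 16280) - 29840 = (-5582/3 - 16280) - 29840 = -54422/3 - 29840 = -143942/3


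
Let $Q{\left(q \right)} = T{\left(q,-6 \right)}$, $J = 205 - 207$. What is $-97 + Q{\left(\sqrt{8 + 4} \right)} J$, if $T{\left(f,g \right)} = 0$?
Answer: $-97$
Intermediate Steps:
$J = -2$ ($J = 205 - 207 = -2$)
$Q{\left(q \right)} = 0$
$-97 + Q{\left(\sqrt{8 + 4} \right)} J = -97 + 0 \left(-2\right) = -97 + 0 = -97$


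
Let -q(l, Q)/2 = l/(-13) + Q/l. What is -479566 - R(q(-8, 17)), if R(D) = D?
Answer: -24937589/52 ≈ -4.7957e+5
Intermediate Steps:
q(l, Q) = 2*l/13 - 2*Q/l (q(l, Q) = -2*(l/(-13) + Q/l) = -2*(l*(-1/13) + Q/l) = -2*(-l/13 + Q/l) = 2*l/13 - 2*Q/l)
-479566 - R(q(-8, 17)) = -479566 - ((2/13)*(-8) - 2*17/(-8)) = -479566 - (-16/13 - 2*17*(-1/8)) = -479566 - (-16/13 + 17/4) = -479566 - 1*157/52 = -479566 - 157/52 = -24937589/52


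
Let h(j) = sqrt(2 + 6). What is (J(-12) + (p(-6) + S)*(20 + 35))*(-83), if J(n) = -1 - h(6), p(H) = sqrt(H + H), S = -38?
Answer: 173553 + 166*sqrt(2) - 9130*I*sqrt(3) ≈ 1.7379e+5 - 15814.0*I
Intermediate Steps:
h(j) = 2*sqrt(2) (h(j) = sqrt(8) = 2*sqrt(2))
p(H) = sqrt(2)*sqrt(H) (p(H) = sqrt(2*H) = sqrt(2)*sqrt(H))
J(n) = -1 - 2*sqrt(2)
(J(-12) + (p(-6) + S)*(20 + 35))*(-83) = ((-1 - 2*sqrt(2)) + (sqrt(2)*sqrt(-6) - 38)*(20 + 35))*(-83) = ((-1 - 2*sqrt(2)) + (sqrt(2)*(I*sqrt(6)) - 38)*55)*(-83) = ((-1 - 2*sqrt(2)) + (2*I*sqrt(3) - 38)*55)*(-83) = ((-1 - 2*sqrt(2)) + (-38 + 2*I*sqrt(3))*55)*(-83) = ((-1 - 2*sqrt(2)) + (-2090 + 110*I*sqrt(3)))*(-83) = (-2091 - 2*sqrt(2) + 110*I*sqrt(3))*(-83) = 173553 + 166*sqrt(2) - 9130*I*sqrt(3)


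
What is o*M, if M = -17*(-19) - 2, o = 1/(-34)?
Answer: -321/34 ≈ -9.4412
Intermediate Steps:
o = -1/34 ≈ -0.029412
M = 321 (M = 323 - 2 = 321)
o*M = -1/34*321 = -321/34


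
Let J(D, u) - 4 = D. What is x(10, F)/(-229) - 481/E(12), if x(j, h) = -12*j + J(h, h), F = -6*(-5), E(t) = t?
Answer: -109117/2748 ≈ -39.708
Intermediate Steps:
J(D, u) = 4 + D
F = 30
x(j, h) = 4 + h - 12*j (x(j, h) = -12*j + (4 + h) = 4 + h - 12*j)
x(10, F)/(-229) - 481/E(12) = (4 + 30 - 12*10)/(-229) - 481/12 = (4 + 30 - 120)*(-1/229) - 481*1/12 = -86*(-1/229) - 481/12 = 86/229 - 481/12 = -109117/2748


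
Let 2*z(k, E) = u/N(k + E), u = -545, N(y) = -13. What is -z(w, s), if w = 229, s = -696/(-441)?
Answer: -545/26 ≈ -20.962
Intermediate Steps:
s = 232/147 (s = -696*(-1/441) = 232/147 ≈ 1.5782)
z(k, E) = 545/26 (z(k, E) = (-545/(-13))/2 = (-545*(-1/13))/2 = (1/2)*(545/13) = 545/26)
-z(w, s) = -1*545/26 = -545/26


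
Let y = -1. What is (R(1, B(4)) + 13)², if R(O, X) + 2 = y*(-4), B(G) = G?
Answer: 225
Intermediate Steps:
R(O, X) = 2 (R(O, X) = -2 - 1*(-4) = -2 + 4 = 2)
(R(1, B(4)) + 13)² = (2 + 13)² = 15² = 225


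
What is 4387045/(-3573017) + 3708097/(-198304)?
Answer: -14119062190329/708543563168 ≈ -19.927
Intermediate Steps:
4387045/(-3573017) + 3708097/(-198304) = 4387045*(-1/3573017) + 3708097*(-1/198304) = -4387045/3573017 - 3708097/198304 = -14119062190329/708543563168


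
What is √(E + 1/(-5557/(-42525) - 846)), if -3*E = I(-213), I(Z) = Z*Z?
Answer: 4*I*√1222962663699944697/35970593 ≈ 122.98*I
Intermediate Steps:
I(Z) = Z²
E = -15123 (E = -⅓*(-213)² = -⅓*45369 = -15123)
√(E + 1/(-5557/(-42525) - 846)) = √(-15123 + 1/(-5557/(-42525) - 846)) = √(-15123 + 1/(-5557*(-1/42525) - 846)) = √(-15123 + 1/(5557/42525 - 846)) = √(-15123 + 1/(-35970593/42525)) = √(-15123 - 42525/35970593) = √(-543983320464/35970593) = 4*I*√1222962663699944697/35970593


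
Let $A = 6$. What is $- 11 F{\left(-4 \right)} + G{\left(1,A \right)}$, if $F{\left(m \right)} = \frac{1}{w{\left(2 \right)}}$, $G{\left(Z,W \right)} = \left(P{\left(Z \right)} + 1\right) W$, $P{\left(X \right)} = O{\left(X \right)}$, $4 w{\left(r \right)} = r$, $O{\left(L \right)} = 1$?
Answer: $-10$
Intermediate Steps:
$w{\left(r \right)} = \frac{r}{4}$
$P{\left(X \right)} = 1$
$G{\left(Z,W \right)} = 2 W$ ($G{\left(Z,W \right)} = \left(1 + 1\right) W = 2 W$)
$F{\left(m \right)} = 2$ ($F{\left(m \right)} = \frac{1}{\frac{1}{4} \cdot 2} = \frac{1}{\frac{1}{2}} = 2$)
$- 11 F{\left(-4 \right)} + G{\left(1,A \right)} = \left(-11\right) 2 + 2 \cdot 6 = -22 + 12 = -10$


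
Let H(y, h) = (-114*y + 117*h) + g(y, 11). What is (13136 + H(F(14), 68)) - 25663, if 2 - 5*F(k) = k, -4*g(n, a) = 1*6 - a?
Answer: -85923/20 ≈ -4296.1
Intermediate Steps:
g(n, a) = -3/2 + a/4 (g(n, a) = -(1*6 - a)/4 = -(6 - a)/4 = -3/2 + a/4)
F(k) = ⅖ - k/5
H(y, h) = 5/4 - 114*y + 117*h (H(y, h) = (-114*y + 117*h) + (-3/2 + (¼)*11) = (-114*y + 117*h) + (-3/2 + 11/4) = (-114*y + 117*h) + 5/4 = 5/4 - 114*y + 117*h)
(13136 + H(F(14), 68)) - 25663 = (13136 + (5/4 - 114*(⅖ - ⅕*14) + 117*68)) - 25663 = (13136 + (5/4 - 114*(⅖ - 14/5) + 7956)) - 25663 = (13136 + (5/4 - 114*(-12/5) + 7956)) - 25663 = (13136 + (5/4 + 1368/5 + 7956)) - 25663 = (13136 + 164617/20) - 25663 = 427337/20 - 25663 = -85923/20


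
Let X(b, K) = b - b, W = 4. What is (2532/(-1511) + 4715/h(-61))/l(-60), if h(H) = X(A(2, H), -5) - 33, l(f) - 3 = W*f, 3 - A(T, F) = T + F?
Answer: 7207921/11817531 ≈ 0.60993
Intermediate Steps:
A(T, F) = 3 - F - T (A(T, F) = 3 - (T + F) = 3 - (F + T) = 3 + (-F - T) = 3 - F - T)
l(f) = 3 + 4*f
X(b, K) = 0
h(H) = -33 (h(H) = 0 - 33 = -33)
(2532/(-1511) + 4715/h(-61))/l(-60) = (2532/(-1511) + 4715/(-33))/(3 + 4*(-60)) = (2532*(-1/1511) + 4715*(-1/33))/(3 - 240) = (-2532/1511 - 4715/33)/(-237) = -7207921/49863*(-1/237) = 7207921/11817531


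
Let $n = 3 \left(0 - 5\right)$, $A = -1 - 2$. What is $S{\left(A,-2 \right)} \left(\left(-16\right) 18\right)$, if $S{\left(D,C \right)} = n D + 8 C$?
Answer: $-8352$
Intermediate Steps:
$A = -3$ ($A = -1 - 2 = -3$)
$n = -15$ ($n = 3 \left(-5\right) = -15$)
$S{\left(D,C \right)} = - 15 D + 8 C$
$S{\left(A,-2 \right)} \left(\left(-16\right) 18\right) = \left(\left(-15\right) \left(-3\right) + 8 \left(-2\right)\right) \left(\left(-16\right) 18\right) = \left(45 - 16\right) \left(-288\right) = 29 \left(-288\right) = -8352$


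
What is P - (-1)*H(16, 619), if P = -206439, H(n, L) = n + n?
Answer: -206407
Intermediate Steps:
H(n, L) = 2*n
P - (-1)*H(16, 619) = -206439 - (-1)*2*16 = -206439 - (-1)*32 = -206439 - 1*(-32) = -206439 + 32 = -206407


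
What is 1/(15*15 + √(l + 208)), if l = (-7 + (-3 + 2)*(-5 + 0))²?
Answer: 225/50413 - 2*√53/50413 ≈ 0.0041743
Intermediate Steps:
l = 4 (l = (-7 - 1*(-5))² = (-7 + 5)² = (-2)² = 4)
1/(15*15 + √(l + 208)) = 1/(15*15 + √(4 + 208)) = 1/(225 + √212) = 1/(225 + 2*√53)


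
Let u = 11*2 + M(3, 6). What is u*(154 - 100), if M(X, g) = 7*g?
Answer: 3456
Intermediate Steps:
u = 64 (u = 11*2 + 7*6 = 22 + 42 = 64)
u*(154 - 100) = 64*(154 - 100) = 64*54 = 3456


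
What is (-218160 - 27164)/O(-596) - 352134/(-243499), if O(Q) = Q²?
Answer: 16336870567/21623685196 ≈ 0.75551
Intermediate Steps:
(-218160 - 27164)/O(-596) - 352134/(-243499) = (-218160 - 27164)/((-596)²) - 352134/(-243499) = -245324/355216 - 352134*(-1/243499) = -245324*1/355216 + 352134/243499 = -61331/88804 + 352134/243499 = 16336870567/21623685196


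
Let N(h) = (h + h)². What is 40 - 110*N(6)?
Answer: -15800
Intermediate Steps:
N(h) = 4*h² (N(h) = (2*h)² = 4*h²)
40 - 110*N(6) = 40 - 440*6² = 40 - 440*36 = 40 - 110*144 = 40 - 15840 = -15800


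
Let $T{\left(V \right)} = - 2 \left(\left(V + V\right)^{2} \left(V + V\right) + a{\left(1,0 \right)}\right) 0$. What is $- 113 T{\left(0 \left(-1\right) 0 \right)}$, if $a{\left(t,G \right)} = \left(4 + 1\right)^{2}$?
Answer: $0$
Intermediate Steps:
$a{\left(t,G \right)} = 25$ ($a{\left(t,G \right)} = 5^{2} = 25$)
$T{\left(V \right)} = 0$ ($T{\left(V \right)} = - 2 \left(\left(V + V\right)^{2} \left(V + V\right) + 25\right) 0 = - 2 \left(\left(2 V\right)^{2} \cdot 2 V + 25\right) 0 = - 2 \left(4 V^{2} \cdot 2 V + 25\right) 0 = - 2 \left(8 V^{3} + 25\right) 0 = - 2 \left(25 + 8 V^{3}\right) 0 = \left(-2\right) 0 = 0$)
$- 113 T{\left(0 \left(-1\right) 0 \right)} = \left(-113\right) 0 = 0$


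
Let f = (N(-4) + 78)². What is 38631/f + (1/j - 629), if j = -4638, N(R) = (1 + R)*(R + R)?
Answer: -558749071/893588 ≈ -625.29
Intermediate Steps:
N(R) = 2*R*(1 + R) (N(R) = (1 + R)*(2*R) = 2*R*(1 + R))
f = 10404 (f = (2*(-4)*(1 - 4) + 78)² = (2*(-4)*(-3) + 78)² = (24 + 78)² = 102² = 10404)
38631/f + (1/j - 629) = 38631/10404 + (1/(-4638) - 629) = 38631*(1/10404) + (-1/4638 - 629) = 12877/3468 - 2917303/4638 = -558749071/893588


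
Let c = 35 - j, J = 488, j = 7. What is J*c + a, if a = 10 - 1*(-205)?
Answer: 13879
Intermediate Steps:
c = 28 (c = 35 - 1*7 = 35 - 7 = 28)
a = 215 (a = 10 + 205 = 215)
J*c + a = 488*28 + 215 = 13664 + 215 = 13879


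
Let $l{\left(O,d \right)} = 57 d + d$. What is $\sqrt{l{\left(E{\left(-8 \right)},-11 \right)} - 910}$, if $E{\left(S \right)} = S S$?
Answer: $6 i \sqrt{43} \approx 39.345 i$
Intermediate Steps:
$E{\left(S \right)} = S^{2}$
$l{\left(O,d \right)} = 58 d$
$\sqrt{l{\left(E{\left(-8 \right)},-11 \right)} - 910} = \sqrt{58 \left(-11\right) - 910} = \sqrt{-638 - 910} = \sqrt{-1548} = 6 i \sqrt{43}$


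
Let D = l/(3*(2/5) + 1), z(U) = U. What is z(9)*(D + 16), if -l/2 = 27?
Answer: -846/11 ≈ -76.909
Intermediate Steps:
l = -54 (l = -2*27 = -54)
D = -270/11 (D = -54/(3*(2/5) + 1) = -54/(6/5 + 1) = -54/11/5 = -54*5/11 = -270/11 ≈ -24.545)
z(9)*(D + 16) = 9*(-270/11 + 16) = 9*(-94/11) = -846/11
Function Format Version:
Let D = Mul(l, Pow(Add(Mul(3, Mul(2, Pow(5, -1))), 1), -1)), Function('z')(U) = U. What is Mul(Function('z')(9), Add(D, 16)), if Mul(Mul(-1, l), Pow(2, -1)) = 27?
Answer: Rational(-846, 11) ≈ -76.909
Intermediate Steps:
l = -54 (l = Mul(-2, 27) = -54)
D = Rational(-270, 11) (D = Mul(-54, Pow(Add(Mul(3, Mul(2, Pow(5, -1))), 1), -1)) = Mul(-54, Pow(Add(Mul(3, Mul(2, Rational(1, 5))), 1), -1)) = Mul(-54, Pow(Add(Mul(3, Rational(2, 5)), 1), -1)) = Mul(-54, Pow(Add(Rational(6, 5), 1), -1)) = Mul(-54, Pow(Rational(11, 5), -1)) = Mul(-54, Rational(5, 11)) = Rational(-270, 11) ≈ -24.545)
Mul(Function('z')(9), Add(D, 16)) = Mul(9, Add(Rational(-270, 11), 16)) = Mul(9, Rational(-94, 11)) = Rational(-846, 11)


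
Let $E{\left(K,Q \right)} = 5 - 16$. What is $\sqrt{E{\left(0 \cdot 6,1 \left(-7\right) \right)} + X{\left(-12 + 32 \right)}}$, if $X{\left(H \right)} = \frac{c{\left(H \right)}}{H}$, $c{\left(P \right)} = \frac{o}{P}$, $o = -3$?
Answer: $\frac{i \sqrt{4403}}{20} \approx 3.3178 i$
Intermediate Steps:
$c{\left(P \right)} = - \frac{3}{P}$
$X{\left(H \right)} = - \frac{3}{H^{2}}$ ($X{\left(H \right)} = \frac{\left(-3\right) \frac{1}{H}}{H} = - \frac{3}{H^{2}}$)
$E{\left(K,Q \right)} = -11$ ($E{\left(K,Q \right)} = 5 - 16 = -11$)
$\sqrt{E{\left(0 \cdot 6,1 \left(-7\right) \right)} + X{\left(-12 + 32 \right)}} = \sqrt{-11 - \frac{3}{\left(-12 + 32\right)^{2}}} = \sqrt{-11 - \frac{3}{400}} = \sqrt{- \frac{4403}{400}} = \frac{i \sqrt{4403}}{20}$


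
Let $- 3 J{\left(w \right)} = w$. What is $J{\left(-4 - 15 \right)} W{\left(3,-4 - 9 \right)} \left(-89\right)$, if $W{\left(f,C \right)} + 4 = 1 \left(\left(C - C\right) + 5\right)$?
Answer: $- \frac{1691}{3} \approx -563.67$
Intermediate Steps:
$J{\left(w \right)} = - \frac{w}{3}$
$W{\left(f,C \right)} = 1$ ($W{\left(f,C \right)} = -4 + 1 \left(\left(C - C\right) + 5\right) = -4 + 1 \left(0 + 5\right) = -4 + 1 \cdot 5 = -4 + 5 = 1$)
$J{\left(-4 - 15 \right)} W{\left(3,-4 - 9 \right)} \left(-89\right) = - \frac{-4 - 15}{3} \cdot 1 \left(-89\right) = \left(- \frac{1}{3}\right) \left(-19\right) 1 \left(-89\right) = \frac{19}{3} \cdot 1 \left(-89\right) = \frac{19}{3} \left(-89\right) = - \frac{1691}{3}$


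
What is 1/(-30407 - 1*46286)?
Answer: -1/76693 ≈ -1.3039e-5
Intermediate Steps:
1/(-30407 - 1*46286) = 1/(-30407 - 46286) = 1/(-76693) = -1/76693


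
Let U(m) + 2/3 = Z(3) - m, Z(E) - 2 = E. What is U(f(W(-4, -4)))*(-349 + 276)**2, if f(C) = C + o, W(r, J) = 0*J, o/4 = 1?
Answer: 5329/3 ≈ 1776.3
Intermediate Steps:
o = 4 (o = 4*1 = 4)
Z(E) = 2 + E
W(r, J) = 0
f(C) = 4 + C (f(C) = C + 4 = 4 + C)
U(m) = 13/3 - m (U(m) = -2/3 + ((2 + 3) - m) = -2/3 + (5 - m) = 13/3 - m)
U(f(W(-4, -4)))*(-349 + 276)**2 = (13/3 - (4 + 0))*(-349 + 276)**2 = (13/3 - 1*4)*(-73)**2 = (13/3 - 4)*5329 = (1/3)*5329 = 5329/3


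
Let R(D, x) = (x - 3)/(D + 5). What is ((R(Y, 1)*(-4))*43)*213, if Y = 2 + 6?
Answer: 73272/13 ≈ 5636.3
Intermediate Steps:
Y = 8
R(D, x) = (-3 + x)/(5 + D)
((R(Y, 1)*(-4))*43)*213 = ((((-3 + 1)/(5 + 8))*(-4))*43)*213 = (((-2/13)*(-4))*43)*213 = ((((1/13)*(-2))*(-4))*43)*213 = (-2/13*(-4)*43)*213 = ((8/13)*43)*213 = (344/13)*213 = 73272/13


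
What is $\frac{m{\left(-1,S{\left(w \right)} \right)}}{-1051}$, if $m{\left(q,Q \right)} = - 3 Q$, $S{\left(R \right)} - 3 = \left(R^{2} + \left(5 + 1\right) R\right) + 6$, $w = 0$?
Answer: $\frac{27}{1051} \approx 0.02569$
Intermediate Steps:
$S{\left(R \right)} = 9 + R^{2} + 6 R$ ($S{\left(R \right)} = 3 + \left(\left(R^{2} + \left(5 + 1\right) R\right) + 6\right) = 3 + \left(\left(R^{2} + 6 R\right) + 6\right) = 3 + \left(6 + R^{2} + 6 R\right) = 9 + R^{2} + 6 R$)
$\frac{m{\left(-1,S{\left(w \right)} \right)}}{-1051} = \frac{\left(-3\right) \left(9 + 0^{2} + 6 \cdot 0\right)}{-1051} = - 3 \left(9 + 0 + 0\right) \left(- \frac{1}{1051}\right) = \left(-3\right) 9 \left(- \frac{1}{1051}\right) = \left(-27\right) \left(- \frac{1}{1051}\right) = \frac{27}{1051}$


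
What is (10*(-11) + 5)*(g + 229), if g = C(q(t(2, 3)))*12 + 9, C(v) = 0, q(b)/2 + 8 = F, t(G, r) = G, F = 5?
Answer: -24990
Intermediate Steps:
q(b) = -6 (q(b) = -16 + 2*5 = -16 + 10 = -6)
g = 9 (g = 0*12 + 9 = 0 + 9 = 9)
(10*(-11) + 5)*(g + 229) = (10*(-11) + 5)*(9 + 229) = (-110 + 5)*238 = -105*238 = -24990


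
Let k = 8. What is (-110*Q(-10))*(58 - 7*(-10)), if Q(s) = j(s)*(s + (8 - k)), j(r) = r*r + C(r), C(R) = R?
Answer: 12672000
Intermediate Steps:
j(r) = r + r² (j(r) = r*r + r = r² + r = r + r²)
Q(s) = s²*(1 + s) (Q(s) = (s*(1 + s))*(s + (8 - 1*8)) = (s*(1 + s))*(s + (8 - 8)) = (s*(1 + s))*(s + 0) = (s*(1 + s))*s = s²*(1 + s))
(-110*Q(-10))*(58 - 7*(-10)) = (-110*(-10)²*(1 - 10))*(58 - 7*(-10)) = (-11000*(-9))*(58 - 1*(-70)) = (-110*(-900))*(58 + 70) = 99000*128 = 12672000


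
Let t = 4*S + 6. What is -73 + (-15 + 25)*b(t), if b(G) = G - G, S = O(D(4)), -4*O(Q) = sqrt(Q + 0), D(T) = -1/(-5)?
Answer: -73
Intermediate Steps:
D(T) = 1/5 (D(T) = -1*(-1/5) = 1/5)
O(Q) = -sqrt(Q)/4 (O(Q) = -sqrt(Q + 0)/4 = -sqrt(Q)/4)
S = -sqrt(5)/20 ≈ -0.11180
t = 6 - sqrt(5)/5 (t = 4*(-sqrt(5)/20) + 6 = -sqrt(5)/5 + 6 = 6 - sqrt(5)/5 ≈ 5.5528)
b(G) = 0
-73 + (-15 + 25)*b(t) = -73 + (-15 + 25)*0 = -73 + 10*0 = -73 + 0 = -73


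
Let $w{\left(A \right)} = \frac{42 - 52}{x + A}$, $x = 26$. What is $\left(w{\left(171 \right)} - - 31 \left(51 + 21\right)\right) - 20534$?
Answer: $- \frac{3605504}{197} \approx -18302.0$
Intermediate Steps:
$w{\left(A \right)} = - \frac{10}{26 + A}$ ($w{\left(A \right)} = \frac{42 - 52}{26 + A} = - \frac{10}{26 + A}$)
$\left(w{\left(171 \right)} - - 31 \left(51 + 21\right)\right) - 20534 = \left(- \frac{10}{26 + 171} - - 31 \left(51 + 21\right)\right) - 20534 = \left(- \frac{10}{197} - \left(-31\right) 72\right) - 20534 = \left(\left(-10\right) \frac{1}{197} - -2232\right) - 20534 = \left(- \frac{10}{197} + 2232\right) - 20534 = \frac{439694}{197} - 20534 = - \frac{3605504}{197}$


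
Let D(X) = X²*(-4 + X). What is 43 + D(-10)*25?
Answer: -34957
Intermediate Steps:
43 + D(-10)*25 = 43 + ((-10)²*(-4 - 10))*25 = 43 + (100*(-14))*25 = 43 - 1400*25 = 43 - 35000 = -34957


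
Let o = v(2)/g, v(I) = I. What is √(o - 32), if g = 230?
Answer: I*√423085/115 ≈ 5.6561*I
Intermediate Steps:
o = 1/115 (o = 2/230 = 2*(1/230) = 1/115 ≈ 0.0086956)
√(o - 32) = √(1/115 - 32) = √(-3679/115) = I*√423085/115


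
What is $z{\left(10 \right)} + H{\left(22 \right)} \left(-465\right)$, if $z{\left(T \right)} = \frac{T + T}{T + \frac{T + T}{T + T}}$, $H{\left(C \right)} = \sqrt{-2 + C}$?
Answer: $\frac{20}{11} - 930 \sqrt{5} \approx -2077.7$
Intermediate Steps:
$z{\left(T \right)} = \frac{2 T}{1 + T}$ ($z{\left(T \right)} = \frac{2 T}{T + \frac{2 T}{2 T}} = \frac{2 T}{T + 2 T \frac{1}{2 T}} = \frac{2 T}{T + 1} = \frac{2 T}{1 + T}$)
$z{\left(10 \right)} + H{\left(22 \right)} \left(-465\right) = 2 \cdot 10 \frac{1}{1 + 10} + \sqrt{-2 + 22} \left(-465\right) = 2 \cdot 10 \cdot \frac{1}{11} + \sqrt{20} \left(-465\right) = 2 \cdot 10 \cdot \frac{1}{11} + 2 \sqrt{5} \left(-465\right) = \frac{20}{11} - 930 \sqrt{5}$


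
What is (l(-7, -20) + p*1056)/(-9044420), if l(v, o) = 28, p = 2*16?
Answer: -1691/452221 ≈ -0.0037393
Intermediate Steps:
p = 32
(l(-7, -20) + p*1056)/(-9044420) = (28 + 32*1056)/(-9044420) = (28 + 33792)*(-1/9044420) = 33820*(-1/9044420) = -1691/452221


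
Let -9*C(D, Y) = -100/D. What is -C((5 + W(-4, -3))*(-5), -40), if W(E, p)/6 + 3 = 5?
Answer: 20/153 ≈ 0.13072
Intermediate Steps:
W(E, p) = 12 (W(E, p) = -18 + 6*5 = -18 + 30 = 12)
C(D, Y) = 100/(9*D) (C(D, Y) = -(-100)/(9*D) = 100/(9*D))
-C((5 + W(-4, -3))*(-5), -40) = -100/(9*((5 + 12)*(-5))) = -100/(9*(17*(-5))) = -100/(9*(-85)) = -100*(-1)/(9*85) = -1*(-20/153) = 20/153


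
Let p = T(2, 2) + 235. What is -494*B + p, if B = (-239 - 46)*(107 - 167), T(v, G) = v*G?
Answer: -8447161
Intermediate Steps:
T(v, G) = G*v
B = 17100 (B = -285*(-60) = 17100)
p = 239 (p = 2*2 + 235 = 4 + 235 = 239)
-494*B + p = -494*17100 + 239 = -8447400 + 239 = -8447161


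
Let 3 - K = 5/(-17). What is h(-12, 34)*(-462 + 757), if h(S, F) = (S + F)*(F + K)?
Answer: 4114660/17 ≈ 2.4204e+5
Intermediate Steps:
K = 56/17 (K = 3 - 5/(-17) = 3 - 5*(-1)/17 = 3 - 1*(-5/17) = 3 + 5/17 = 56/17 ≈ 3.2941)
h(S, F) = (56/17 + F)*(F + S) (h(S, F) = (S + F)*(F + 56/17) = (F + S)*(56/17 + F) = (56/17 + F)*(F + S))
h(-12, 34)*(-462 + 757) = (34² + (56/17)*34 + (56/17)*(-12) + 34*(-12))*(-462 + 757) = (1156 + 112 - 672/17 - 408)*295 = (13948/17)*295 = 4114660/17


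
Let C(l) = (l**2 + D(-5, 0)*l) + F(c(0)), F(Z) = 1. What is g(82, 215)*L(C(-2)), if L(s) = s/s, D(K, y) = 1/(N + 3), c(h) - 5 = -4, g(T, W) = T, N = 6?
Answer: 82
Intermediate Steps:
c(h) = 1 (c(h) = 5 - 4 = 1)
D(K, y) = 1/9 (D(K, y) = 1/(6 + 3) = 1/9)
C(l) = 1 + l**2 + l/9 (C(l) = (l**2 + l/9) + 1 = 1 + l**2 + l/9)
L(s) = 1
g(82, 215)*L(C(-2)) = 82*1 = 82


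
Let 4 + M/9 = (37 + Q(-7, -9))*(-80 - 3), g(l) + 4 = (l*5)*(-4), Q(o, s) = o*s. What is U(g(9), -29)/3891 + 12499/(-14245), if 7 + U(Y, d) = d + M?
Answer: -371253583/18475765 ≈ -20.094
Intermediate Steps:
g(l) = -4 - 20*l (g(l) = -4 + (l*5)*(-4) = -4 + (5*l)*(-4) = -4 - 20*l)
M = -74736 (M = -36 + 9*((37 - 7*(-9))*(-80 - 3)) = -36 + 9*((37 + 63)*(-83)) = -36 + 9*(100*(-83)) = -36 + 9*(-8300) = -36 - 74700 = -74736)
U(Y, d) = -74743 + d (U(Y, d) = -7 + (d - 74736) = -7 + (-74736 + d) = -74743 + d)
U(g(9), -29)/3891 + 12499/(-14245) = (-74743 - 29)/3891 + 12499/(-14245) = -74772*1/3891 + 12499*(-1/14245) = -24924/1297 - 12499/14245 = -371253583/18475765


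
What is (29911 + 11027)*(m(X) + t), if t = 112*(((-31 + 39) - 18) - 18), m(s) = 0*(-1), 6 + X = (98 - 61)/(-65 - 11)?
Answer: -128381568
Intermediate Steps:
X = -493/76 (X = -6 + (98 - 61)/(-65 - 11) = -6 + 37/(-76) = -6 + 37*(-1/76) = -6 - 37/76 = -493/76 ≈ -6.4868)
m(s) = 0
t = -3136 (t = 112*((8 - 18) - 18) = 112*(-10 - 18) = 112*(-28) = -3136)
(29911 + 11027)*(m(X) + t) = (29911 + 11027)*(0 - 3136) = 40938*(-3136) = -128381568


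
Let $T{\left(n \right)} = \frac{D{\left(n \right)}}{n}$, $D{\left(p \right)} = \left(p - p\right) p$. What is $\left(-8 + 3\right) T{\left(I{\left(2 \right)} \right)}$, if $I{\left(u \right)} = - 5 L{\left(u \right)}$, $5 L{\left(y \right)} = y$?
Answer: $0$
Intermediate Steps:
$L{\left(y \right)} = \frac{y}{5}$
$D{\left(p \right)} = 0$ ($D{\left(p \right)} = 0 p = 0$)
$I{\left(u \right)} = - u$ ($I{\left(u \right)} = - 5 \frac{u}{5} = - u$)
$T{\left(n \right)} = 0$ ($T{\left(n \right)} = \frac{0}{n} = 0$)
$\left(-8 + 3\right) T{\left(I{\left(2 \right)} \right)} = \left(-8 + 3\right) 0 = \left(-5\right) 0 = 0$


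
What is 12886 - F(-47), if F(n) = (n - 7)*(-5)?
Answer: 12616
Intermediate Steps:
F(n) = 35 - 5*n (F(n) = (-7 + n)*(-5) = 35 - 5*n)
12886 - F(-47) = 12886 - (35 - 5*(-47)) = 12886 - (35 + 235) = 12886 - 1*270 = 12886 - 270 = 12616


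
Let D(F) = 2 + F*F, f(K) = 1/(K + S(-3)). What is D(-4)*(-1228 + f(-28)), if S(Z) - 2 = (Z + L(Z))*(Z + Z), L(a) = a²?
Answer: -685233/31 ≈ -22104.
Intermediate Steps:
S(Z) = 2 + 2*Z*(Z + Z²) (S(Z) = 2 + (Z + Z²)*(Z + Z) = 2 + (Z + Z²)*(2*Z) = 2 + 2*Z*(Z + Z²))
f(K) = 1/(-34 + K) (f(K) = 1/(K + (2 + 2*(-3)² + 2*(-3)³)) = 1/(K + (2 + 2*9 + 2*(-27))) = 1/(K + (2 + 18 - 54)) = 1/(K - 34) = 1/(-34 + K))
D(F) = 2 + F²
D(-4)*(-1228 + f(-28)) = (2 + (-4)²)*(-1228 + 1/(-34 - 28)) = (2 + 16)*(-1228 + 1/(-62)) = 18*(-1228 - 1/62) = 18*(-76137/62) = -685233/31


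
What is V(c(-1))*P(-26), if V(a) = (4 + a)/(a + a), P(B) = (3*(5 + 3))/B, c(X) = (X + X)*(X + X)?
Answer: -12/13 ≈ -0.92308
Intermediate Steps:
c(X) = 4*X**2 (c(X) = (2*X)*(2*X) = 4*X**2)
P(B) = 24/B (P(B) = (3*8)/B = 24/B)
V(a) = (4 + a)/(2*a) (V(a) = (4 + a)/((2*a)) = (4 + a)*(1/(2*a)) = (4 + a)/(2*a))
V(c(-1))*P(-26) = ((4 + 4*(-1)**2)/(2*((4*(-1)**2))))*(24/(-26)) = ((4 + 4*1)/(2*((4*1))))*(24*(-1/26)) = ((1/2)*(4 + 4)/4)*(-12/13) = ((1/2)*(1/4)*8)*(-12/13) = 1*(-12/13) = -12/13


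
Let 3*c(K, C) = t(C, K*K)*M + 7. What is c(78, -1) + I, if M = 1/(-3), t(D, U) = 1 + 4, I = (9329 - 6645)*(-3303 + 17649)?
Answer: 346541992/9 ≈ 3.8505e+7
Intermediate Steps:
I = 38504664 (I = 2684*14346 = 38504664)
t(D, U) = 5
M = -1/3 (M = 1*(-1/3) = -1/3 ≈ -0.33333)
c(K, C) = 16/9 (c(K, C) = (5*(-1/3) + 7)/3 = (-5/3 + 7)/3 = (1/3)*(16/3) = 16/9)
c(78, -1) + I = 16/9 + 38504664 = 346541992/9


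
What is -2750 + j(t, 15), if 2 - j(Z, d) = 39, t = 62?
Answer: -2787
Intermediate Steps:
j(Z, d) = -37 (j(Z, d) = 2 - 1*39 = 2 - 39 = -37)
-2750 + j(t, 15) = -2750 - 37 = -2787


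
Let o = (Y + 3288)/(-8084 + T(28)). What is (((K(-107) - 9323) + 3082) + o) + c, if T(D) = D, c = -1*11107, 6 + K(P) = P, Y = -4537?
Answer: -140664567/8056 ≈ -17461.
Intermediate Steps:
K(P) = -6 + P
c = -11107
o = 1249/8056 (o = (-4537 + 3288)/(-8084 + 28) = -1249/(-8056) = -1249*(-1/8056) = 1249/8056 ≈ 0.15504)
(((K(-107) - 9323) + 3082) + o) + c = ((((-6 - 107) - 9323) + 3082) + 1249/8056) - 11107 = (((-113 - 9323) + 3082) + 1249/8056) - 11107 = ((-9436 + 3082) + 1249/8056) - 11107 = (-6354 + 1249/8056) - 11107 = -51186575/8056 - 11107 = -140664567/8056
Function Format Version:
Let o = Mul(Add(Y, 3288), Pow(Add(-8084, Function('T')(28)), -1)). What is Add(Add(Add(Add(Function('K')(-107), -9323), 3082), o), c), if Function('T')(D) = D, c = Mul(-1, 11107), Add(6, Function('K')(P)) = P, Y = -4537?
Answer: Rational(-140664567, 8056) ≈ -17461.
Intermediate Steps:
Function('K')(P) = Add(-6, P)
c = -11107
o = Rational(1249, 8056) (o = Mul(Add(-4537, 3288), Pow(Add(-8084, 28), -1)) = Mul(-1249, Pow(-8056, -1)) = Mul(-1249, Rational(-1, 8056)) = Rational(1249, 8056) ≈ 0.15504)
Add(Add(Add(Add(Function('K')(-107), -9323), 3082), o), c) = Add(Add(Add(Add(Add(-6, -107), -9323), 3082), Rational(1249, 8056)), -11107) = Add(Add(Add(Add(-113, -9323), 3082), Rational(1249, 8056)), -11107) = Add(Add(Add(-9436, 3082), Rational(1249, 8056)), -11107) = Add(Add(-6354, Rational(1249, 8056)), -11107) = Add(Rational(-51186575, 8056), -11107) = Rational(-140664567, 8056)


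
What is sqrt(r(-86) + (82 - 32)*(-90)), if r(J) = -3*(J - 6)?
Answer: 8*I*sqrt(66) ≈ 64.992*I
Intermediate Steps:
r(J) = 18 - 3*J (r(J) = -3*(-6 + J) = 18 - 3*J)
sqrt(r(-86) + (82 - 32)*(-90)) = sqrt((18 - 3*(-86)) + (82 - 32)*(-90)) = sqrt((18 + 258) + 50*(-90)) = sqrt(276 - 4500) = sqrt(-4224) = 8*I*sqrt(66)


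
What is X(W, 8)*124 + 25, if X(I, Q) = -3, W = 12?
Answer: -347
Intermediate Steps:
X(W, 8)*124 + 25 = -3*124 + 25 = -372 + 25 = -347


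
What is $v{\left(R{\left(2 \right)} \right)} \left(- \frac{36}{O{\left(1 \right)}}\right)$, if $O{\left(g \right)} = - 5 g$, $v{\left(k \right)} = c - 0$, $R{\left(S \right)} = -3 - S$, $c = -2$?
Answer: $- \frac{72}{5} \approx -14.4$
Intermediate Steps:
$v{\left(k \right)} = -2$ ($v{\left(k \right)} = -2 - 0 = -2 + 0 = -2$)
$v{\left(R{\left(2 \right)} \right)} \left(- \frac{36}{O{\left(1 \right)}}\right) = - 2 \left(- \frac{36}{\left(-5\right) 1}\right) = - 2 \left(- \frac{36}{-5}\right) = - 2 \left(\left(-36\right) \left(- \frac{1}{5}\right)\right) = \left(-2\right) \frac{36}{5} = - \frac{72}{5}$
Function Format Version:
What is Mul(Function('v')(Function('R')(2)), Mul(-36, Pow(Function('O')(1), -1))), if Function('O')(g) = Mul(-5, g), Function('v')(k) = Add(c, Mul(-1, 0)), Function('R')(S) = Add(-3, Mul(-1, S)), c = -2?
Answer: Rational(-72, 5) ≈ -14.400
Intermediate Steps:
Function('v')(k) = -2 (Function('v')(k) = Add(-2, Mul(-1, 0)) = Add(-2, 0) = -2)
Mul(Function('v')(Function('R')(2)), Mul(-36, Pow(Function('O')(1), -1))) = Mul(-2, Mul(-36, Pow(Mul(-5, 1), -1))) = Mul(-2, Mul(-36, Pow(-5, -1))) = Mul(-2, Mul(-36, Rational(-1, 5))) = Mul(-2, Rational(36, 5)) = Rational(-72, 5)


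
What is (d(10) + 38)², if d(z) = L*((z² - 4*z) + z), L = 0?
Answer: 1444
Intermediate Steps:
d(z) = 0 (d(z) = 0*((z² - 4*z) + z) = 0*(z² - 3*z) = 0)
(d(10) + 38)² = (0 + 38)² = 38² = 1444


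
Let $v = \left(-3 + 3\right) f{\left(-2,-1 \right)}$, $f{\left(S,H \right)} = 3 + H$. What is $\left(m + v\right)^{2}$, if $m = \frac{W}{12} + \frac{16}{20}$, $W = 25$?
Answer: $\frac{29929}{3600} \approx 8.3136$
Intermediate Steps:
$m = \frac{173}{60}$ ($m = \frac{25}{12} + \frac{16}{20} = 25 \cdot \frac{1}{12} + 16 \cdot \frac{1}{20} = \frac{25}{12} + \frac{4}{5} = \frac{173}{60} \approx 2.8833$)
$v = 0$ ($v = \left(-3 + 3\right) \left(3 - 1\right) = 0 \cdot 2 = 0$)
$\left(m + v\right)^{2} = \left(\frac{173}{60} + 0\right)^{2} = \left(\frac{173}{60}\right)^{2} = \frac{29929}{3600}$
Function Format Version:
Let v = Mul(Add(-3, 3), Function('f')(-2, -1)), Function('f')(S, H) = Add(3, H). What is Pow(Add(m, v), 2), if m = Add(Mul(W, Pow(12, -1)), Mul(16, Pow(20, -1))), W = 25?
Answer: Rational(29929, 3600) ≈ 8.3136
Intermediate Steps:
m = Rational(173, 60) (m = Add(Mul(25, Pow(12, -1)), Mul(16, Pow(20, -1))) = Add(Mul(25, Rational(1, 12)), Mul(16, Rational(1, 20))) = Add(Rational(25, 12), Rational(4, 5)) = Rational(173, 60) ≈ 2.8833)
v = 0 (v = Mul(Add(-3, 3), Add(3, -1)) = Mul(0, 2) = 0)
Pow(Add(m, v), 2) = Pow(Add(Rational(173, 60), 0), 2) = Pow(Rational(173, 60), 2) = Rational(29929, 3600)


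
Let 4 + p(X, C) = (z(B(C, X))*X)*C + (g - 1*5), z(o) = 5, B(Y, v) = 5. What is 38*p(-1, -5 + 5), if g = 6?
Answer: -114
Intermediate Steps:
p(X, C) = -3 + 5*C*X (p(X, C) = -4 + ((5*X)*C + (6 - 1*5)) = -4 + (5*C*X + (6 - 5)) = -4 + (5*C*X + 1) = -4 + (1 + 5*C*X) = -3 + 5*C*X)
38*p(-1, -5 + 5) = 38*(-3 + 5*(-5 + 5)*(-1)) = 38*(-3 + 5*0*(-1)) = 38*(-3 + 0) = 38*(-3) = -114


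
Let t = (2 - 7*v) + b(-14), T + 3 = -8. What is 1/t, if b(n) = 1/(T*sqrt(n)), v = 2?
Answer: -20328/243937 - 11*I*sqrt(14)/243937 ≈ -0.083333 - 0.00016872*I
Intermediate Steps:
T = -11 (T = -3 - 8 = -11)
b(n) = -1/(11*sqrt(n)) (b(n) = 1/(-11*sqrt(n)) = -1/(11*sqrt(n)))
t = -12 + I*sqrt(14)/154 (t = (2 - 7*2) - (-1)*I*sqrt(14)/154 = (2 - 14) - (-1)*I*sqrt(14)/154 = -12 + I*sqrt(14)/154 ≈ -12.0 + 0.024296*I)
1/t = 1/(-12 + I*sqrt(14)/154)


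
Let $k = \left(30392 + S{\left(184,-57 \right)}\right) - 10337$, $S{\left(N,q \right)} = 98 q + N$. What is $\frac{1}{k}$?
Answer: $\frac{1}{14653} \approx 6.8245 \cdot 10^{-5}$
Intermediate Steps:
$S{\left(N,q \right)} = N + 98 q$
$k = 14653$ ($k = \left(30392 + \left(184 + 98 \left(-57\right)\right)\right) - 10337 = \left(30392 + \left(184 - 5586\right)\right) + \left(-16977 + 6640\right) = \left(30392 - 5402\right) - 10337 = 24990 - 10337 = 14653$)
$\frac{1}{k} = \frac{1}{14653}$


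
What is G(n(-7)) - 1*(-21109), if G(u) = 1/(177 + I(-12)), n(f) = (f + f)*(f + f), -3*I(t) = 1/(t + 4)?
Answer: 89692165/4249 ≈ 21109.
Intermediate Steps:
I(t) = -1/(3*(4 + t)) (I(t) = -1/(3*(t + 4)) = -1/(3*(4 + t)))
n(f) = 4*f**2 (n(f) = (2*f)*(2*f) = 4*f**2)
G(u) = 24/4249 (G(u) = 1/(177 - 1/(12 + 3*(-12))) = 1/(177 - 1/(12 - 36)) = 1/(177 - 1/(-24)) = 1/(177 - 1*(-1/24)) = 1/(177 + 1/24) = 1/(4249/24) = 24/4249)
G(n(-7)) - 1*(-21109) = 24/4249 - 1*(-21109) = 24/4249 + 21109 = 89692165/4249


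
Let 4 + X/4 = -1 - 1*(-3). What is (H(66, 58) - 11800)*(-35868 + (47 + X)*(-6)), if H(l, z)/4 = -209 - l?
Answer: 465715800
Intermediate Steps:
H(l, z) = -836 - 4*l (H(l, z) = 4*(-209 - l) = -836 - 4*l)
X = -8 (X = -16 + 4*(-1 - 1*(-3)) = -16 + 4*(-1 + 3) = -16 + 4*2 = -16 + 8 = -8)
(H(66, 58) - 11800)*(-35868 + (47 + X)*(-6)) = ((-836 - 4*66) - 11800)*(-35868 + (47 - 8)*(-6)) = ((-836 - 264) - 11800)*(-35868 + 39*(-6)) = (-1100 - 11800)*(-35868 - 234) = -12900*(-36102) = 465715800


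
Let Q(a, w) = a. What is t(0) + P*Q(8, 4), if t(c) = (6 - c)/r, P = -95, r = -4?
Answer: -1523/2 ≈ -761.50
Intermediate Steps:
t(c) = -3/2 + c/4 (t(c) = (6 - c)/(-4) = (6 - c)*(-1/4) = -3/2 + c/4)
t(0) + P*Q(8, 4) = (-3/2 + (1/4)*0) - 95*8 = (-3/2 + 0) - 760 = -3/2 - 760 = -1523/2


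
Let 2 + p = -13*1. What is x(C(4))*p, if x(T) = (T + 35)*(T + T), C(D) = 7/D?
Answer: -15435/8 ≈ -1929.4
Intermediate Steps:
x(T) = 2*T*(35 + T) (x(T) = (35 + T)*(2*T) = 2*T*(35 + T))
p = -15 (p = -2 - 13*1 = -2 - 13 = -15)
x(C(4))*p = (2*(7/4)*(35 + 7/4))*(-15) = (2*(7/4)*(147/4))*(-15) = (1029/8)*(-15) = -15435/8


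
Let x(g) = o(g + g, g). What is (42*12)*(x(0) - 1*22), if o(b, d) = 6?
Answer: -8064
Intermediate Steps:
x(g) = 6
(42*12)*(x(0) - 1*22) = (42*12)*(6 - 1*22) = 504*(6 - 22) = 504*(-16) = -8064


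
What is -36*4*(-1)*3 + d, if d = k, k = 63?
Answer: 495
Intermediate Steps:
d = 63
-36*4*(-1)*3 + d = -36*4*(-1)*3 + 63 = -(-144)*3 + 63 = -36*(-12) + 63 = 432 + 63 = 495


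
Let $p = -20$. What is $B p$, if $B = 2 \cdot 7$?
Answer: $-280$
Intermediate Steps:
$B = 14$
$B p = 14 \left(-20\right) = -280$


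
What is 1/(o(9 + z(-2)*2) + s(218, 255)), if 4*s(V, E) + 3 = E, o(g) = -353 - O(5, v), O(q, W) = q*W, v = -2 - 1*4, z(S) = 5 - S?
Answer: -1/260 ≈ -0.0038462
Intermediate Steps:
v = -6 (v = -2 - 4 = -6)
O(q, W) = W*q
o(g) = -323 (o(g) = -353 - (-6)*5 = -353 - 1*(-30) = -353 + 30 = -323)
s(V, E) = -¾ + E/4
1/(o(9 + z(-2)*2) + s(218, 255)) = 1/(-323 + (-¾ + (¼)*255)) = 1/(-323 + (-¾ + 255/4)) = 1/(-323 + 63) = 1/(-260) = -1/260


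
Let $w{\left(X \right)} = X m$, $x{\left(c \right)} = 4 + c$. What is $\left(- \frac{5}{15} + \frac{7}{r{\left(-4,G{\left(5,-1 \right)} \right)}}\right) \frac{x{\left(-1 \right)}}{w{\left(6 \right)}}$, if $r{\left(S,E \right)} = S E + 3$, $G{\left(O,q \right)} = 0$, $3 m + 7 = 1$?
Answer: $- \frac{1}{2} \approx -0.5$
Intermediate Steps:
$m = -2$ ($m = - \frac{7}{3} + \frac{1}{3} \cdot 1 = - \frac{7}{3} + \frac{1}{3} = -2$)
$r{\left(S,E \right)} = 3 + E S$ ($r{\left(S,E \right)} = E S + 3 = 3 + E S$)
$w{\left(X \right)} = - 2 X$ ($w{\left(X \right)} = X \left(-2\right) = - 2 X$)
$\left(- \frac{5}{15} + \frac{7}{r{\left(-4,G{\left(5,-1 \right)} \right)}}\right) \frac{x{\left(-1 \right)}}{w{\left(6 \right)}} = \left(- \frac{5}{15} + \frac{7}{3 + 0 \left(-4\right)}\right) \frac{4 - 1}{\left(-2\right) 6} = \left(\left(-5\right) \frac{1}{15} + \frac{7}{3 + 0}\right) \frac{3}{-12} = \left(- \frac{1}{3} + \frac{7}{3}\right) 3 \left(- \frac{1}{12}\right) = \left(- \frac{1}{3} + 7 \cdot \frac{1}{3}\right) \left(- \frac{1}{4}\right) = \left(- \frac{1}{3} + \frac{7}{3}\right) \left(- \frac{1}{4}\right) = 2 \left(- \frac{1}{4}\right) = - \frac{1}{2}$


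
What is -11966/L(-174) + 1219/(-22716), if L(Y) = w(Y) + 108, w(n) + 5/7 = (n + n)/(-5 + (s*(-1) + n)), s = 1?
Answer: -7138760843/65126772 ≈ -109.61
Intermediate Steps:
w(n) = -5/7 + 2*n/(-6 + n) (w(n) = -5/7 + (n + n)/(-5 + (1*(-1) + n)) = -5/7 + (2*n)/(-5 + (-1 + n)) = -5/7 + (2*n)/(-6 + n) = -5/7 + 2*n/(-6 + n))
L(Y) = 108 + 3*(10 + 3*Y)/(7*(-6 + Y)) (L(Y) = 3*(10 + 3*Y)/(7*(-6 + Y)) + 108 = 108 + 3*(10 + 3*Y)/(7*(-6 + Y)))
-11966/L(-174) + 1219/(-22716) = -11966*7*(6 - 1*(-174))/(3*(1502 - 255*(-174))) + 1219/(-22716) = -11966*7*(6 + 174)/(3*(1502 + 44370)) + 1219*(-1/22716) = -11966/((3/7)*45872/180) - 1219/22716 = -11966/((3/7)*(1/180)*45872) - 1219/22716 = -11966/11468/105 - 1219/22716 = -11966*105/11468 - 1219/22716 = -628215/5734 - 1219/22716 = -7138760843/65126772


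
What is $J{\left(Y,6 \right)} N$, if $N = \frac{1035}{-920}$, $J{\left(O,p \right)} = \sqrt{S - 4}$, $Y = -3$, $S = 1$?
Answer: $- \frac{9 i \sqrt{3}}{8} \approx - 1.9486 i$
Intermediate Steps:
$J{\left(O,p \right)} = i \sqrt{3}$ ($J{\left(O,p \right)} = \sqrt{1 - 4} = \sqrt{-3} = i \sqrt{3}$)
$N = - \frac{9}{8}$ ($N = 1035 \left(- \frac{1}{920}\right) = - \frac{9}{8} \approx -1.125$)
$J{\left(Y,6 \right)} N = i \sqrt{3} \left(- \frac{9}{8}\right) = - \frac{9 i \sqrt{3}}{8}$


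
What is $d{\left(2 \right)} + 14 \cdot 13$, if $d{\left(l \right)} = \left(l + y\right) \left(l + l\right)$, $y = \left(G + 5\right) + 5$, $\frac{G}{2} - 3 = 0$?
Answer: $254$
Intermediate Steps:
$G = 6$ ($G = 6 + 2 \cdot 0 = 6 + 0 = 6$)
$y = 16$ ($y = \left(6 + 5\right) + 5 = 11 + 5 = 16$)
$d{\left(l \right)} = 2 l \left(16 + l\right)$ ($d{\left(l \right)} = \left(l + 16\right) \left(l + l\right) = \left(16 + l\right) 2 l = 2 l \left(16 + l\right)$)
$d{\left(2 \right)} + 14 \cdot 13 = 2 \cdot 2 \left(16 + 2\right) + 14 \cdot 13 = 2 \cdot 2 \cdot 18 + 182 = 72 + 182 = 254$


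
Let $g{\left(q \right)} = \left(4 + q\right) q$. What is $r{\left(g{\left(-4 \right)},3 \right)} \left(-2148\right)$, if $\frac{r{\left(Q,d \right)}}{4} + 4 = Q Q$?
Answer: $34368$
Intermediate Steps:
$g{\left(q \right)} = q \left(4 + q\right)$
$r{\left(Q,d \right)} = -16 + 4 Q^{2}$ ($r{\left(Q,d \right)} = -16 + 4 Q Q = -16 + 4 Q^{2}$)
$r{\left(g{\left(-4 \right)},3 \right)} \left(-2148\right) = \left(-16 + 4 \left(- 4 \left(4 - 4\right)\right)^{2}\right) \left(-2148\right) = \left(-16 + 4 \left(\left(-4\right) 0\right)^{2}\right) \left(-2148\right) = \left(-16 + 4 \cdot 0^{2}\right) \left(-2148\right) = \left(-16 + 4 \cdot 0\right) \left(-2148\right) = \left(-16 + 0\right) \left(-2148\right) = \left(-16\right) \left(-2148\right) = 34368$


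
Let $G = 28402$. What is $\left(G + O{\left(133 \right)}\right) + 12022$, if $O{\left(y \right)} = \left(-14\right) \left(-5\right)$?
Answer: $40494$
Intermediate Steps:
$O{\left(y \right)} = 70$
$\left(G + O{\left(133 \right)}\right) + 12022 = \left(28402 + 70\right) + 12022 = 28472 + 12022 = 40494$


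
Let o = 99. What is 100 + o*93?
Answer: 9307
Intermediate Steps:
100 + o*93 = 100 + 99*93 = 100 + 9207 = 9307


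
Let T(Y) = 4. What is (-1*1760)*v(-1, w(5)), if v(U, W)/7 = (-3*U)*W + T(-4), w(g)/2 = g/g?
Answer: -123200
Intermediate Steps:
w(g) = 2 (w(g) = 2*(g/g) = 2*1 = 2)
v(U, W) = 28 - 21*U*W (v(U, W) = 7*((-3*U)*W + 4) = 7*(-3*U*W + 4) = 7*(4 - 3*U*W) = 28 - 21*U*W)
(-1*1760)*v(-1, w(5)) = (-1*1760)*(28 - 21*(-1)*2) = -1760*(28 + 42) = -1760*70 = -123200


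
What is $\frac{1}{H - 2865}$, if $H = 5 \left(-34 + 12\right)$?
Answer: $- \frac{1}{2975} \approx -0.00033613$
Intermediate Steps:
$H = -110$ ($H = 5 \left(-22\right) = -110$)
$\frac{1}{H - 2865} = \frac{1}{-110 - 2865} = \frac{1}{-2975} = - \frac{1}{2975}$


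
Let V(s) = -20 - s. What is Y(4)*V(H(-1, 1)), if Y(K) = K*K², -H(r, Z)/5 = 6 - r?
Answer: 960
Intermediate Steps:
H(r, Z) = -30 + 5*r (H(r, Z) = -5*(6 - r) = -30 + 5*r)
Y(K) = K³
Y(4)*V(H(-1, 1)) = 4³*(-20 - (-30 + 5*(-1))) = 64*(-20 - (-30 - 5)) = 64*(-20 - 1*(-35)) = 64*(-20 + 35) = 64*15 = 960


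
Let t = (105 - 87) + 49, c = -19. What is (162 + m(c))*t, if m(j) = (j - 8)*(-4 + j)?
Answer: 52461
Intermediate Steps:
m(j) = (-8 + j)*(-4 + j)
t = 67 (t = 18 + 49 = 67)
(162 + m(c))*t = (162 + (32 + (-19)**2 - 12*(-19)))*67 = (162 + (32 + 361 + 228))*67 = (162 + 621)*67 = 783*67 = 52461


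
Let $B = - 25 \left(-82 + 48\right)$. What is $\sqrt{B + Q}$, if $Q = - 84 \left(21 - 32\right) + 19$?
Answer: $\sqrt{1793} \approx 42.344$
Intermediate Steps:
$Q = 943$ ($Q = \left(-84\right) \left(-11\right) + 19 = 924 + 19 = 943$)
$B = 850$ ($B = \left(-25\right) \left(-34\right) = 850$)
$\sqrt{B + Q} = \sqrt{850 + 943} = \sqrt{1793}$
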